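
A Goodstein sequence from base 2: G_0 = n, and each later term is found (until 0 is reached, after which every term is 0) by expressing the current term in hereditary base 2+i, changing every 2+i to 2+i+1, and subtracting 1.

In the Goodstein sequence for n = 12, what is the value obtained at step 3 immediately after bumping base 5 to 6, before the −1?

step 0: 12 = 2^(2 + 1) + 2^2; sub 3 for 2: 3^(3 + 1) + 3^3; = 108; G_1 = 108−1 = 107
step 1: 107 = 3^(3 + 1) + 2·3^2 + 2·3 + 2; sub 4 for 3: 4^(4 + 1) + 2·4^2 + 2·4 + 2; = 1066; G_2 = 1066−1 = 1065
step 2: 1065 = 4^(4 + 1) + 2·4^2 + 2·4 + 1; sub 5 for 4: 5^(5 + 1) + 2·5^2 + 2·5 + 1; = 15686; G_3 = 15686−1 = 15685
step 3: 15685 = 5^(5 + 1) + 2·5^2 + 2·5; sub 6 for 5: 6^(6 + 1) + 2·6^2 + 2·6; = 280020; G_4 = 280020−1 = 280019

280020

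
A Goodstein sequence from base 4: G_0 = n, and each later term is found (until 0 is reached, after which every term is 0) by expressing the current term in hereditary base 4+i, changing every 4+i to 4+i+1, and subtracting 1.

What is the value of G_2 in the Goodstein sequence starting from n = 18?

(0) 18|_4 = 4^2 + 2 ↦ 5^2 + 2|_5 = 27 ⇒ 26
(1) 26|_5 = 5^2 + 1 ↦ 6^2 + 1|_6 = 37 ⇒ 36
(2) 36|_6 = 6^2 ↦ 7^2|_7 = 49 ⇒ 48

36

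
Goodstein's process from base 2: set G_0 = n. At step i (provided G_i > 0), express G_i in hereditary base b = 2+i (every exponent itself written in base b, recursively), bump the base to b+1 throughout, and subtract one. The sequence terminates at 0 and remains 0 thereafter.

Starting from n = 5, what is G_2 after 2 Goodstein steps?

255

5 —HB2→ 2^2 + 1 —bump→ 3^3 + 1 = 28 —(−1)→ 27
27 —HB3→ 3^3 —bump→ 4^4 = 256 —(−1)→ 255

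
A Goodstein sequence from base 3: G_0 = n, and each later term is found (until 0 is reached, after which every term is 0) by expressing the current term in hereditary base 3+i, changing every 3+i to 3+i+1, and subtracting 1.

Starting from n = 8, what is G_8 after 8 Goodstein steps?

8 —HB3→ 2·3 + 2 —bump→ 2·4 + 2 = 10 —(−1)→ 9
9 —HB4→ 2·4 + 1 —bump→ 2·5 + 1 = 11 —(−1)→ 10
10 —HB5→ 2·5 —bump→ 2·6 = 12 —(−1)→ 11
11 —HB6→ 6 + 5 —bump→ 7 + 5 = 12 —(−1)→ 11
11 —HB7→ 7 + 4 —bump→ 8 + 4 = 12 —(−1)→ 11
11 —HB8→ 8 + 3 —bump→ 9 + 3 = 12 —(−1)→ 11
11 —HB9→ 9 + 2 —bump→ 10 + 2 = 12 —(−1)→ 11
11 —HB10→ 10 + 1 —bump→ 11 + 1 = 12 —(−1)→ 11

11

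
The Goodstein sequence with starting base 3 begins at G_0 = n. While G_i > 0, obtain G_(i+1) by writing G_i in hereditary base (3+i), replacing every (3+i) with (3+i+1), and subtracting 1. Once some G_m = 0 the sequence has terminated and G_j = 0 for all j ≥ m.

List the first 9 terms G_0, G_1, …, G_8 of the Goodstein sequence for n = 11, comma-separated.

11 —HB3→ 3^2 + 2 —bump→ 4^2 + 2 = 18 —(−1)→ 17
17 —HB4→ 4^2 + 1 —bump→ 5^2 + 1 = 26 —(−1)→ 25
25 —HB5→ 5^2 —bump→ 6^2 = 36 —(−1)→ 35
35 —HB6→ 5·6 + 5 —bump→ 5·7 + 5 = 40 —(−1)→ 39
39 —HB7→ 5·7 + 4 —bump→ 5·8 + 4 = 44 —(−1)→ 43
43 —HB8→ 5·8 + 3 —bump→ 5·9 + 3 = 48 —(−1)→ 47
47 —HB9→ 5·9 + 2 —bump→ 5·10 + 2 = 52 —(−1)→ 51
51 —HB10→ 5·10 + 1 —bump→ 5·11 + 1 = 56 —(−1)→ 55

11, 17, 25, 35, 39, 43, 47, 51, 55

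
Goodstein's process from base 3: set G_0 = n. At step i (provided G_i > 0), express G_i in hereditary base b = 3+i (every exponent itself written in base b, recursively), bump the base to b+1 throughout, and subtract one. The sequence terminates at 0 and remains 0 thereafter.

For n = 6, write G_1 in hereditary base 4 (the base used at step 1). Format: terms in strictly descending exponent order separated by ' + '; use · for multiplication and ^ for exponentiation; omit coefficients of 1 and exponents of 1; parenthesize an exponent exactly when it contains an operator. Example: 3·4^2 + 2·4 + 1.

4 + 3

[0] 6 ≡ 2·3 (base 3). Lift 4: 8. −1: 7.
[1] 7 ≡ 4 + 3 (base 4). Lift 5: 8. −1: 7.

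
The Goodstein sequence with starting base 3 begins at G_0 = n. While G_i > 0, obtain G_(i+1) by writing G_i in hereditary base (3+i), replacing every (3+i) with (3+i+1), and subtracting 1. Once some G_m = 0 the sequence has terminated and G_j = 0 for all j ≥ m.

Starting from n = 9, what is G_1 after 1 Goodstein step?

15

base 3: 9 = 3^2; at 4: 4^2 = 16; next = 15
base 4: 15 = 3·4 + 3; at 5: 3·5 + 3 = 18; next = 17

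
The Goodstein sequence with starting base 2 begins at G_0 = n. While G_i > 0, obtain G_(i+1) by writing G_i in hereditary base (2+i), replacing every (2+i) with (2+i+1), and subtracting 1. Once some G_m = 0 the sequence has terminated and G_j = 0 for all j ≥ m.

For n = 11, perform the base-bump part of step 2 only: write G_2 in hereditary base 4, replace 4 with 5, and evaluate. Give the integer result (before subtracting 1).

base 2: 11 = 2^(2 + 1) + 2 + 1; at 3: 3^(3 + 1) + 3 + 1 = 85; next = 84
base 3: 84 = 3^(3 + 1) + 3; at 4: 4^(4 + 1) + 4 = 1028; next = 1027

15628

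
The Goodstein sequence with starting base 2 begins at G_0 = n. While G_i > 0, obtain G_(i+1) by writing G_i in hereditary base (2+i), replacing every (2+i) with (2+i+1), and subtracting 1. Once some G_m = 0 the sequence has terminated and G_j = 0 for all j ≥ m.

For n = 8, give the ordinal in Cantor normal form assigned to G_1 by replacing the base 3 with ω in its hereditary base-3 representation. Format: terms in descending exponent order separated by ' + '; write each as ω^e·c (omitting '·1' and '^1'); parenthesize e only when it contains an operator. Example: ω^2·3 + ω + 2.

ω^ω·2 + ω^2·2 + ω·2 + 2

8 —HB2→ 2^(2 + 1) —bump→ 3^(3 + 1) = 81 —(−1)→ 80
80 —HB3→ 2·3^3 + 2·3^2 + 2·3 + 2 —bump→ 2·4^4 + 2·4^2 + 2·4 + 2 = 554 —(−1)→ 553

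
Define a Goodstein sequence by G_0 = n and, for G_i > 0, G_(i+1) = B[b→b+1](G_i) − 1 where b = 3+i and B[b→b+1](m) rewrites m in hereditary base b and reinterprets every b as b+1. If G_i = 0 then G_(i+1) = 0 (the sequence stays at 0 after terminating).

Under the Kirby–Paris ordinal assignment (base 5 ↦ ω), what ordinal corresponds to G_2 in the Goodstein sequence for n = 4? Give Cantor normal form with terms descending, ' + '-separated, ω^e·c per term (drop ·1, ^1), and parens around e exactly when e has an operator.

i=0: 4 = 3 + 1 (b=3); 3→4: 4 + 1 = 5; 5−1 = 4
i=1: 4 = 4 (b=4); 4→5: 5 = 5; 5−1 = 4
i=2: 4 = 4 (b=5); 5→6: 4 = 4; 4−1 = 3

4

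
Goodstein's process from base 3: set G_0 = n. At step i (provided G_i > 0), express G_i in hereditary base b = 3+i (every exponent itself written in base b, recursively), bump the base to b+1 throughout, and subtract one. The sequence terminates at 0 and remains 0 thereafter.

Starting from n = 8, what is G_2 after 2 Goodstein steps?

10

G_0=8  [base 3] 2·3 + 2  →[3↦4]→  2·4 + 2 = 10  −1 ⇒ G_1=9
G_1=9  [base 4] 2·4 + 1  →[4↦5]→  2·5 + 1 = 11  −1 ⇒ G_2=10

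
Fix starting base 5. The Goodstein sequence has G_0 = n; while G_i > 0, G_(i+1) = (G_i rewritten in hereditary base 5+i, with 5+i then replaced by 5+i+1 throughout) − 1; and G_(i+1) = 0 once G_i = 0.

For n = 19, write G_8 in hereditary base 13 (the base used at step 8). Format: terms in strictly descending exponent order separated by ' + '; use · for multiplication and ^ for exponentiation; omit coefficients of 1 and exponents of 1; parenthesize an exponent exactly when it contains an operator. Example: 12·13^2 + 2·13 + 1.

G_0=19  [base 5] 3·5 + 4  →[5↦6]→  3·6 + 4 = 22  −1 ⇒ G_1=21
G_1=21  [base 6] 3·6 + 3  →[6↦7]→  3·7 + 3 = 24  −1 ⇒ G_2=23
G_2=23  [base 7] 3·7 + 2  →[7↦8]→  3·8 + 2 = 26  −1 ⇒ G_3=25
G_3=25  [base 8] 3·8 + 1  →[8↦9]→  3·9 + 1 = 28  −1 ⇒ G_4=27
G_4=27  [base 9] 3·9  →[9↦10]→  3·10 = 30  −1 ⇒ G_5=29
G_5=29  [base 10] 2·10 + 9  →[10↦11]→  2·11 + 9 = 31  −1 ⇒ G_6=30
G_6=30  [base 11] 2·11 + 8  →[11↦12]→  2·12 + 8 = 32  −1 ⇒ G_7=31
G_7=31  [base 12] 2·12 + 7  →[12↦13]→  2·13 + 7 = 33  −1 ⇒ G_8=32

2·13 + 6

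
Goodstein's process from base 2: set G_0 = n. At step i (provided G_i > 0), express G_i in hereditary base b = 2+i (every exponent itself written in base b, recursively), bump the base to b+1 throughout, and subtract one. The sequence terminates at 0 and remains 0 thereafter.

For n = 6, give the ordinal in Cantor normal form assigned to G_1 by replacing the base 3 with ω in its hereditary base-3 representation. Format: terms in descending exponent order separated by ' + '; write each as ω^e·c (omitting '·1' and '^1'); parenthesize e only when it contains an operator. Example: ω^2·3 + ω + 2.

base 2: 6 = 2^2 + 2; at 3: 3^3 + 3 = 30; next = 29
base 3: 29 = 3^3 + 2; at 4: 4^4 + 2 = 258; next = 257

ω^ω + 2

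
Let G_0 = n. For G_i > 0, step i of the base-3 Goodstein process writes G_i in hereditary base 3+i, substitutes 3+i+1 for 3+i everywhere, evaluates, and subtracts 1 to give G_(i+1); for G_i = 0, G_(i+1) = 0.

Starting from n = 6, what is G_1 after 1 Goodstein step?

7

[0] 6 ≡ 2·3 (base 3). Lift 4: 8. −1: 7.
[1] 7 ≡ 4 + 3 (base 4). Lift 5: 8. −1: 7.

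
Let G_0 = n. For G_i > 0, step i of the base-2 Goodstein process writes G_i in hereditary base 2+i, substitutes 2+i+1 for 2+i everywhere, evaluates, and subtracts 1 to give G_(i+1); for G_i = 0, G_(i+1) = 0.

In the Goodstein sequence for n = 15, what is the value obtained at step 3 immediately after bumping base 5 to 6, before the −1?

G_0 = 15. HB_2(15) = 2^(2 + 1) + 2^2 + 2 + 1. Bump = 112. G_1 = 111.
G_1 = 111. HB_3(111) = 3^(3 + 1) + 3^3 + 3. Bump = 1284. G_2 = 1283.
G_2 = 1283. HB_4(1283) = 4^(4 + 1) + 4^4 + 3. Bump = 18753. G_3 = 18752.

326594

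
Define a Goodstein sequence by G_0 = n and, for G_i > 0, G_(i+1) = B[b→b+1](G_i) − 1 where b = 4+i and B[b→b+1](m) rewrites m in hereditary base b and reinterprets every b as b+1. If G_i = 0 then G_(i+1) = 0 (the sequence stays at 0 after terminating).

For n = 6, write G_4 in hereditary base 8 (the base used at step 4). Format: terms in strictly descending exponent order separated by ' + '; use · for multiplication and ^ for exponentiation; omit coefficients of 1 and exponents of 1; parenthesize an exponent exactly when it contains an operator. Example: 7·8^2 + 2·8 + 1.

5

(0) 6|_4 = 4 + 2 ↦ 5 + 2|_5 = 7 ⇒ 6
(1) 6|_5 = 5 + 1 ↦ 6 + 1|_6 = 7 ⇒ 6
(2) 6|_6 = 6 ↦ 7|_7 = 7 ⇒ 6
(3) 6|_7 = 6 ↦ 6|_8 = 6 ⇒ 5
(4) 5|_8 = 5 ↦ 5|_9 = 5 ⇒ 4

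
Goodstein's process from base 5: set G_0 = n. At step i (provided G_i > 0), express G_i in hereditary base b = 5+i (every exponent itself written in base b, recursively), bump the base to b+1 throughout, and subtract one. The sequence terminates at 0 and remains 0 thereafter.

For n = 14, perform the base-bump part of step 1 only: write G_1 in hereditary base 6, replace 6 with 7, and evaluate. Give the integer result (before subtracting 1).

17

(0) 14|_5 = 2·5 + 4 ↦ 2·6 + 4|_6 = 16 ⇒ 15
(1) 15|_6 = 2·6 + 3 ↦ 2·7 + 3|_7 = 17 ⇒ 16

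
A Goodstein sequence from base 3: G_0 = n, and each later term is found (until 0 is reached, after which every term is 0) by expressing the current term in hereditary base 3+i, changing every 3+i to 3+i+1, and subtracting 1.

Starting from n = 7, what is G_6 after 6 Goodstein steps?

(0) 7|_3 = 2·3 + 1 ↦ 2·4 + 1|_4 = 9 ⇒ 8
(1) 8|_4 = 2·4 ↦ 2·5|_5 = 10 ⇒ 9
(2) 9|_5 = 5 + 4 ↦ 6 + 4|_6 = 10 ⇒ 9
(3) 9|_6 = 6 + 3 ↦ 7 + 3|_7 = 10 ⇒ 9
(4) 9|_7 = 7 + 2 ↦ 8 + 2|_8 = 10 ⇒ 9
(5) 9|_8 = 8 + 1 ↦ 9 + 1|_9 = 10 ⇒ 9
(6) 9|_9 = 9 ↦ 10|_10 = 10 ⇒ 9

9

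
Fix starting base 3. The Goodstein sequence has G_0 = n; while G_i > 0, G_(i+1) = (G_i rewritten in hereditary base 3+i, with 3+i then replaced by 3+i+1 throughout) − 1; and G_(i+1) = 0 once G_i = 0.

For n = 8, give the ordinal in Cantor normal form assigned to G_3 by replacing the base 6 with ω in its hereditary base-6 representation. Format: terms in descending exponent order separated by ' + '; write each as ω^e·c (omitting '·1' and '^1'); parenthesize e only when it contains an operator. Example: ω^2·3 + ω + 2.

ω + 5

step 0: 8 = 2·3 + 2; sub 4 for 3: 2·4 + 2; = 10; G_1 = 10−1 = 9
step 1: 9 = 2·4 + 1; sub 5 for 4: 2·5 + 1; = 11; G_2 = 11−1 = 10
step 2: 10 = 2·5; sub 6 for 5: 2·6; = 12; G_3 = 12−1 = 11
step 3: 11 = 6 + 5; sub 7 for 6: 7 + 5; = 12; G_4 = 12−1 = 11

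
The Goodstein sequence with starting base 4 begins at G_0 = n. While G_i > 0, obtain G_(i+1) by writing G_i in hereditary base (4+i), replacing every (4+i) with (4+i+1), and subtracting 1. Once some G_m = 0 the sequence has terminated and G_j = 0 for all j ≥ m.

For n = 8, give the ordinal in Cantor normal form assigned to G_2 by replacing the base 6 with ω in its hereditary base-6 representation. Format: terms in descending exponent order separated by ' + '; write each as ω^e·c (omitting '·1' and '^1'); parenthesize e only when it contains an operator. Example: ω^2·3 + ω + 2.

[0] 8 ≡ 2·4 (base 4). Lift 5: 10. −1: 9.
[1] 9 ≡ 5 + 4 (base 5). Lift 6: 10. −1: 9.
[2] 9 ≡ 6 + 3 (base 6). Lift 7: 10. −1: 9.

ω + 3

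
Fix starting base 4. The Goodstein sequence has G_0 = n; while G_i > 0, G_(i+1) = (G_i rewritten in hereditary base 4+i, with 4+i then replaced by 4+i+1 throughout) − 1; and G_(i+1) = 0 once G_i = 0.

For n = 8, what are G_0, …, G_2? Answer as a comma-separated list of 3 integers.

8, 9, 9

G_0=8  [base 4] 2·4  →[4↦5]→  2·5 = 10  −1 ⇒ G_1=9
G_1=9  [base 5] 5 + 4  →[5↦6]→  6 + 4 = 10  −1 ⇒ G_2=9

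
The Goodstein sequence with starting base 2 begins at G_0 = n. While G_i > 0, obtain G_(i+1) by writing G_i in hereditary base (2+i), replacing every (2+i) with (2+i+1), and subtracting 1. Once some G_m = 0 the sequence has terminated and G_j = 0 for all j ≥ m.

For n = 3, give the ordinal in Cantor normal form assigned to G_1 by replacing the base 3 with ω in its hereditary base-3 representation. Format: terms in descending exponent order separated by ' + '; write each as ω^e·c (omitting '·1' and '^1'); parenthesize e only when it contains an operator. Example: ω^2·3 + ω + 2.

(0) 3|_2 = 2 + 1 ↦ 3 + 1|_3 = 4 ⇒ 3
(1) 3|_3 = 3 ↦ 4|_4 = 4 ⇒ 3

ω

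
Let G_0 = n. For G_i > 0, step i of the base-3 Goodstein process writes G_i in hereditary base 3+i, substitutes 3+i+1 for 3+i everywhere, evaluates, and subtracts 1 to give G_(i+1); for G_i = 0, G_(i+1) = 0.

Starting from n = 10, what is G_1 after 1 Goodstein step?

base 3: 10 = 3^2 + 1; at 4: 4^2 + 1 = 17; next = 16
base 4: 16 = 4^2; at 5: 5^2 = 25; next = 24

16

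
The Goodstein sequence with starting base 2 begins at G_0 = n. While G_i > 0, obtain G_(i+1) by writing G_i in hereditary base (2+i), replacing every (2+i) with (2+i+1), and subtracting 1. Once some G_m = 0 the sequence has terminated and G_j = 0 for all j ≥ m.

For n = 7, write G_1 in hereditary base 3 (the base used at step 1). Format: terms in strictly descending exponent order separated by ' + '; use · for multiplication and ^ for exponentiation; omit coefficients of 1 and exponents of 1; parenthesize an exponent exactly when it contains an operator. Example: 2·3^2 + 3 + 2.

3^3 + 3

(0) 7|_2 = 2^2 + 2 + 1 ↦ 3^3 + 3 + 1|_3 = 31 ⇒ 30
(1) 30|_3 = 3^3 + 3 ↦ 4^4 + 4|_4 = 260 ⇒ 259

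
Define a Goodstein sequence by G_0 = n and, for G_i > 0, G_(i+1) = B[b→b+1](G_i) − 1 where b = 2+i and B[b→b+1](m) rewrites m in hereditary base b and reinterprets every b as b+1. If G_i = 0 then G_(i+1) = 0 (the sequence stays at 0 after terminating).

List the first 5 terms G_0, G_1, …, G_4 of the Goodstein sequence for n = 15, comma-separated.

base 2: 15 = 2^(2 + 1) + 2^2 + 2 + 1; at 3: 3^(3 + 1) + 3^3 + 3 + 1 = 112; next = 111
base 3: 111 = 3^(3 + 1) + 3^3 + 3; at 4: 4^(4 + 1) + 4^4 + 4 = 1284; next = 1283
base 4: 1283 = 4^(4 + 1) + 4^4 + 3; at 5: 5^(5 + 1) + 5^5 + 3 = 18753; next = 18752
base 5: 18752 = 5^(5 + 1) + 5^5 + 2; at 6: 6^(6 + 1) + 6^6 + 2 = 326594; next = 326593

15, 111, 1283, 18752, 326593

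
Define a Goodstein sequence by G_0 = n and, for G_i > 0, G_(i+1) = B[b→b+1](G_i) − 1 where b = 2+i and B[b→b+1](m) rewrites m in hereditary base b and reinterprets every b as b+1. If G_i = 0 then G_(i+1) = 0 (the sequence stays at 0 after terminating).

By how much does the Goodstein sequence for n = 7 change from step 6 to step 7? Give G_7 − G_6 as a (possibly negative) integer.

i=0: 7 = 2^2 + 2 + 1 (b=2); 2→3: 3^3 + 3 + 1 = 31; 31−1 = 30
i=1: 30 = 3^3 + 3 (b=3); 3→4: 4^4 + 4 = 260; 260−1 = 259
i=2: 259 = 4^4 + 3 (b=4); 4→5: 5^5 + 3 = 3128; 3128−1 = 3127
i=3: 3127 = 5^5 + 2 (b=5); 5→6: 6^6 + 2 = 46658; 46658−1 = 46657
i=4: 46657 = 6^6 + 1 (b=6); 6→7: 7^7 + 1 = 823544; 823544−1 = 823543
i=5: 823543 = 7^7 (b=7); 7→8: 8^8 = 16777216; 16777216−1 = 16777215
i=6: 16777215 = 7·8^7 + 7·8^6 + 7·8^5 + 7·8^4 + 7·8^3 + 7·8^2 + 7·8 + 7 (b=8); 8→9: 7·9^7 + 7·9^6 + 7·9^5 + 7·9^4 + 7·9^3 + 7·9^2 + 7·9 + 7 = 37665880; 37665880−1 = 37665879

20888664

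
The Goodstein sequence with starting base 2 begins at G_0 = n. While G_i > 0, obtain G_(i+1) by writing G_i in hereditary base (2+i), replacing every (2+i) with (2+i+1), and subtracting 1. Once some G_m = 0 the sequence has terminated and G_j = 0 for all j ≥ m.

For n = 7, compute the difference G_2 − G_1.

229

step 0: 7 = 2^2 + 2 + 1; sub 3 for 2: 3^3 + 3 + 1; = 31; G_1 = 31−1 = 30
step 1: 30 = 3^3 + 3; sub 4 for 3: 4^4 + 4; = 260; G_2 = 260−1 = 259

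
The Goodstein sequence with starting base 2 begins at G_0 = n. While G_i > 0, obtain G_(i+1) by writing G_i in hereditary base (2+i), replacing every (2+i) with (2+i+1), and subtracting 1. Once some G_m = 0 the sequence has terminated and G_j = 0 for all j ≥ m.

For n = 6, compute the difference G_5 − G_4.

51384

base 2: 6 = 2^2 + 2; at 3: 3^3 + 3 = 30; next = 29
base 3: 29 = 3^3 + 2; at 4: 4^4 + 2 = 258; next = 257
base 4: 257 = 4^4 + 1; at 5: 5^5 + 1 = 3126; next = 3125
base 5: 3125 = 5^5; at 6: 6^6 = 46656; next = 46655
base 6: 46655 = 5·6^5 + 5·6^4 + 5·6^3 + 5·6^2 + 5·6 + 5; at 7: 5·7^5 + 5·7^4 + 5·7^3 + 5·7^2 + 5·7 + 5 = 98040; next = 98039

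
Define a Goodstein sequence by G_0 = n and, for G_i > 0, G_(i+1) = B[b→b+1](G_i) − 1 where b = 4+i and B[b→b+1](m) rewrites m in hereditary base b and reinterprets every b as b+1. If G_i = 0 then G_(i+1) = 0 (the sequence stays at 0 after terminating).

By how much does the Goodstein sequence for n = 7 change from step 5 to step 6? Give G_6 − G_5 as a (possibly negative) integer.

i=0: 7 = 4 + 3 (b=4); 4→5: 5 + 3 = 8; 8−1 = 7
i=1: 7 = 5 + 2 (b=5); 5→6: 6 + 2 = 8; 8−1 = 7
i=2: 7 = 6 + 1 (b=6); 6→7: 7 + 1 = 8; 8−1 = 7
i=3: 7 = 7 (b=7); 7→8: 8 = 8; 8−1 = 7
i=4: 7 = 7 (b=8); 8→9: 7 = 7; 7−1 = 6
i=5: 6 = 6 (b=9); 9→10: 6 = 6; 6−1 = 5

-1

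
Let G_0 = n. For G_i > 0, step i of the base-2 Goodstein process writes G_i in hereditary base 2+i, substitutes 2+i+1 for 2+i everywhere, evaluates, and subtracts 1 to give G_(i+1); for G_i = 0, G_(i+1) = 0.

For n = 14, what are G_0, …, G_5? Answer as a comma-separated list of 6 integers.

base 2: 14 = 2^(2 + 1) + 2^2 + 2; at 3: 3^(3 + 1) + 3^3 + 3 = 111; next = 110
base 3: 110 = 3^(3 + 1) + 3^3 + 2; at 4: 4^(4 + 1) + 4^4 + 2 = 1282; next = 1281
base 4: 1281 = 4^(4 + 1) + 4^4 + 1; at 5: 5^(5 + 1) + 5^5 + 1 = 18751; next = 18750
base 5: 18750 = 5^(5 + 1) + 5^5; at 6: 6^(6 + 1) + 6^6 = 326592; next = 326591
base 6: 326591 = 6^(6 + 1) + 5·6^5 + 5·6^4 + 5·6^3 + 5·6^2 + 5·6 + 5; at 7: 7^(7 + 1) + 5·7^5 + 5·7^4 + 5·7^3 + 5·7^2 + 5·7 + 5 = 5862841; next = 5862840

14, 110, 1281, 18750, 326591, 5862840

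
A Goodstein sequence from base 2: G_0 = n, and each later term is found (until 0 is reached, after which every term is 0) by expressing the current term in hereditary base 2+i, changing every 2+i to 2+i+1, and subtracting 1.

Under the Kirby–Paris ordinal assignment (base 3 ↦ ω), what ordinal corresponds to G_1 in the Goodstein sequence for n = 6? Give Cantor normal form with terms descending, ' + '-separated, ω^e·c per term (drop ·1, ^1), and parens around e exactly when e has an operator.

[0] 6 ≡ 2^2 + 2 (base 2). Lift 3: 30. −1: 29.
[1] 29 ≡ 3^3 + 2 (base 3). Lift 4: 258. −1: 257.

ω^ω + 2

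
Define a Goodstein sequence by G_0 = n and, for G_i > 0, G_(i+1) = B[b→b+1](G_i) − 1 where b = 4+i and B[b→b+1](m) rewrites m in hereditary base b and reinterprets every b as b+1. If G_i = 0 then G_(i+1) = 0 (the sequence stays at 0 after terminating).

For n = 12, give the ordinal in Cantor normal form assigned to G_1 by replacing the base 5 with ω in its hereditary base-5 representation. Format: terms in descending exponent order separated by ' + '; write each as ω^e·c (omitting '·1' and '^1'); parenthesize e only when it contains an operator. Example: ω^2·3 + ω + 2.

ω·2 + 4

[0] 12 ≡ 3·4 (base 4). Lift 5: 15. −1: 14.
[1] 14 ≡ 2·5 + 4 (base 5). Lift 6: 16. −1: 15.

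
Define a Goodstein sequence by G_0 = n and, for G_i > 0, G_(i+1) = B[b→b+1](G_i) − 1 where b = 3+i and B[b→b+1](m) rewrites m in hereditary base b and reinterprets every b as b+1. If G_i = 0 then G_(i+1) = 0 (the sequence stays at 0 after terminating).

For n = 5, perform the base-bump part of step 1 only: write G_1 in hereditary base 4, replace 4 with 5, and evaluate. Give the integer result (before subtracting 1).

6

[0] 5 ≡ 3 + 2 (base 3). Lift 4: 6. −1: 5.
[1] 5 ≡ 4 + 1 (base 4). Lift 5: 6. −1: 5.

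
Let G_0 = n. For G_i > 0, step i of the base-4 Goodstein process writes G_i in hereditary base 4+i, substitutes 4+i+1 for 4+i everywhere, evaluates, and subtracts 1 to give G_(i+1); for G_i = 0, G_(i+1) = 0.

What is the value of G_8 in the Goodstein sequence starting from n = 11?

15

i=0: 11 = 2·4 + 3 (b=4); 4→5: 2·5 + 3 = 13; 13−1 = 12
i=1: 12 = 2·5 + 2 (b=5); 5→6: 2·6 + 2 = 14; 14−1 = 13
i=2: 13 = 2·6 + 1 (b=6); 6→7: 2·7 + 1 = 15; 15−1 = 14
i=3: 14 = 2·7 (b=7); 7→8: 2·8 = 16; 16−1 = 15
i=4: 15 = 8 + 7 (b=8); 8→9: 9 + 7 = 16; 16−1 = 15
i=5: 15 = 9 + 6 (b=9); 9→10: 10 + 6 = 16; 16−1 = 15
i=6: 15 = 10 + 5 (b=10); 10→11: 11 + 5 = 16; 16−1 = 15
i=7: 15 = 11 + 4 (b=11); 11→12: 12 + 4 = 16; 16−1 = 15
i=8: 15 = 12 + 3 (b=12); 12→13: 13 + 3 = 16; 16−1 = 15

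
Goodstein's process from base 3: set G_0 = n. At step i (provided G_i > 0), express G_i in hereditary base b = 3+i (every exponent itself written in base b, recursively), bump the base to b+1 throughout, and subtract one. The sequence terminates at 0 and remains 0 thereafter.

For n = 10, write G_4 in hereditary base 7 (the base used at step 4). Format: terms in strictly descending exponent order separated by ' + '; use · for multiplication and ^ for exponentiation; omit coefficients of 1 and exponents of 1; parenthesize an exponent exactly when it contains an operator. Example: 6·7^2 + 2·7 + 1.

4·7 + 2

(0) 10|_3 = 3^2 + 1 ↦ 4^2 + 1|_4 = 17 ⇒ 16
(1) 16|_4 = 4^2 ↦ 5^2|_5 = 25 ⇒ 24
(2) 24|_5 = 4·5 + 4 ↦ 4·6 + 4|_6 = 28 ⇒ 27
(3) 27|_6 = 4·6 + 3 ↦ 4·7 + 3|_7 = 31 ⇒ 30
(4) 30|_7 = 4·7 + 2 ↦ 4·8 + 2|_8 = 34 ⇒ 33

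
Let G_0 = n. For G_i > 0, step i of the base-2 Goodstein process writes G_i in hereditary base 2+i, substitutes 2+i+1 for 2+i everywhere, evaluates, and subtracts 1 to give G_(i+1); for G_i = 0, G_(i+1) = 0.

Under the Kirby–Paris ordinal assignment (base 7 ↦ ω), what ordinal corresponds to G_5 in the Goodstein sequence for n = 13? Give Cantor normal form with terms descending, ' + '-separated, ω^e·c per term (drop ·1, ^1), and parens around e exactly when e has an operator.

ω^(ω + 1) + ω^3·3 + ω^2·3 + ω·3

G_0=13  [base 2] 2^(2 + 1) + 2^2 + 1  →[2↦3]→  3^(3 + 1) + 3^3 + 1 = 109  −1 ⇒ G_1=108
G_1=108  [base 3] 3^(3 + 1) + 3^3  →[3↦4]→  4^(4 + 1) + 4^4 = 1280  −1 ⇒ G_2=1279
G_2=1279  [base 4] 4^(4 + 1) + 3·4^3 + 3·4^2 + 3·4 + 3  →[4↦5]→  5^(5 + 1) + 3·5^3 + 3·5^2 + 3·5 + 3 = 16093  −1 ⇒ G_3=16092
G_3=16092  [base 5] 5^(5 + 1) + 3·5^3 + 3·5^2 + 3·5 + 2  →[5↦6]→  6^(6 + 1) + 3·6^3 + 3·6^2 + 3·6 + 2 = 280712  −1 ⇒ G_4=280711
G_4=280711  [base 6] 6^(6 + 1) + 3·6^3 + 3·6^2 + 3·6 + 1  →[6↦7]→  7^(7 + 1) + 3·7^3 + 3·7^2 + 3·7 + 1 = 5765999  −1 ⇒ G_5=5765998
G_5=5765998  [base 7] 7^(7 + 1) + 3·7^3 + 3·7^2 + 3·7  →[7↦8]→  8^(8 + 1) + 3·8^3 + 3·8^2 + 3·8 = 134219480  −1 ⇒ G_6=134219479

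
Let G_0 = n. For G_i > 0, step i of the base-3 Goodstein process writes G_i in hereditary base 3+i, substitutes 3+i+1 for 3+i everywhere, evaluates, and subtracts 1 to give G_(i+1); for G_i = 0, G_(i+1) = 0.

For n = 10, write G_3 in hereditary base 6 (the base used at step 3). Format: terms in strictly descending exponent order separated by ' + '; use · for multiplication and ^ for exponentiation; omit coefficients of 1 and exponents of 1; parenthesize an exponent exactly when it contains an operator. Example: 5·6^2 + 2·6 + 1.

4·6 + 3

[0] 10 ≡ 3^2 + 1 (base 3). Lift 4: 17. −1: 16.
[1] 16 ≡ 4^2 (base 4). Lift 5: 25. −1: 24.
[2] 24 ≡ 4·5 + 4 (base 5). Lift 6: 28. −1: 27.
[3] 27 ≡ 4·6 + 3 (base 6). Lift 7: 31. −1: 30.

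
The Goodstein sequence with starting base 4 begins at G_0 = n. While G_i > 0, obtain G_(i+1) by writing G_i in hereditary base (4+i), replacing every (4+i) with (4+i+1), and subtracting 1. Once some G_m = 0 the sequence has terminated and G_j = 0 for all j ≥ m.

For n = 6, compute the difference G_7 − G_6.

6 —HB4→ 4 + 2 —bump→ 5 + 2 = 7 —(−1)→ 6
6 —HB5→ 5 + 1 —bump→ 6 + 1 = 7 —(−1)→ 6
6 —HB6→ 6 —bump→ 7 = 7 —(−1)→ 6
6 —HB7→ 6 —bump→ 6 = 6 —(−1)→ 5
5 —HB8→ 5 —bump→ 5 = 5 —(−1)→ 4
4 —HB9→ 4 —bump→ 4 = 4 —(−1)→ 3
3 —HB10→ 3 —bump→ 3 = 3 —(−1)→ 2

-1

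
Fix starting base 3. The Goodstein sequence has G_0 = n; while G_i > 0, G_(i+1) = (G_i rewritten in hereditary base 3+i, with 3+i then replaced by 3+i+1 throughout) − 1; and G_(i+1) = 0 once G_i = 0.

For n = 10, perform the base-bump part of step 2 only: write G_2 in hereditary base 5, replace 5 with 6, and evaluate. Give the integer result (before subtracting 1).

10 —HB3→ 3^2 + 1 —bump→ 4^2 + 1 = 17 —(−1)→ 16
16 —HB4→ 4^2 —bump→ 5^2 = 25 —(−1)→ 24
24 —HB5→ 4·5 + 4 —bump→ 4·6 + 4 = 28 —(−1)→ 27

28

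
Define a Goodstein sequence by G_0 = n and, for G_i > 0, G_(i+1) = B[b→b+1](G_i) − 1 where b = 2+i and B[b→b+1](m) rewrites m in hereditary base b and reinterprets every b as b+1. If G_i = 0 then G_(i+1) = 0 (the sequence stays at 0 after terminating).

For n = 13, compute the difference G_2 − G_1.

1171

G_0=13  [base 2] 2^(2 + 1) + 2^2 + 1  →[2↦3]→  3^(3 + 1) + 3^3 + 1 = 109  −1 ⇒ G_1=108
G_1=108  [base 3] 3^(3 + 1) + 3^3  →[3↦4]→  4^(4 + 1) + 4^4 = 1280  −1 ⇒ G_2=1279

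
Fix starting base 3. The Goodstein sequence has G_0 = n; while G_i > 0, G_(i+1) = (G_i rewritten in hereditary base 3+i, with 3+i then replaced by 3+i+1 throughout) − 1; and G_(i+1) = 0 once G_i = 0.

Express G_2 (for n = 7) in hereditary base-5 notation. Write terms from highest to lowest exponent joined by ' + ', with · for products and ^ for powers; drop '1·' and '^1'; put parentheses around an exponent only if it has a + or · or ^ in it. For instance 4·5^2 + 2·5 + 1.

7 —HB3→ 2·3 + 1 —bump→ 2·4 + 1 = 9 —(−1)→ 8
8 —HB4→ 2·4 —bump→ 2·5 = 10 —(−1)→ 9
9 —HB5→ 5 + 4 —bump→ 6 + 4 = 10 —(−1)→ 9

5 + 4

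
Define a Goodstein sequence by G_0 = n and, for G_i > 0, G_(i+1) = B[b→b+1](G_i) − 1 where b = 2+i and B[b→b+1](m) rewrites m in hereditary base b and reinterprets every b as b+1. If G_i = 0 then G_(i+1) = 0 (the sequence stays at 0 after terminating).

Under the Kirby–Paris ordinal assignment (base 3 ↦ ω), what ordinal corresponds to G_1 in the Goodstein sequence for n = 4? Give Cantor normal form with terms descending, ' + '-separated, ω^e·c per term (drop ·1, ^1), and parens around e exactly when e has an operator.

i=0: 4 = 2^2 (b=2); 2→3: 3^3 = 27; 27−1 = 26
i=1: 26 = 2·3^2 + 2·3 + 2 (b=3); 3→4: 2·4^2 + 2·4 + 2 = 42; 42−1 = 41

ω^2·2 + ω·2 + 2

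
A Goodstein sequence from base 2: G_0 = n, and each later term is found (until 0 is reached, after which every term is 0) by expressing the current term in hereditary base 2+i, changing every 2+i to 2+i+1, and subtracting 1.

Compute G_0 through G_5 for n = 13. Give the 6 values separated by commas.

13, 108, 1279, 16092, 280711, 5765998

i=0: 13 = 2^(2 + 1) + 2^2 + 1 (b=2); 2→3: 3^(3 + 1) + 3^3 + 1 = 109; 109−1 = 108
i=1: 108 = 3^(3 + 1) + 3^3 (b=3); 3→4: 4^(4 + 1) + 4^4 = 1280; 1280−1 = 1279
i=2: 1279 = 4^(4 + 1) + 3·4^3 + 3·4^2 + 3·4 + 3 (b=4); 4→5: 5^(5 + 1) + 3·5^3 + 3·5^2 + 3·5 + 3 = 16093; 16093−1 = 16092
i=3: 16092 = 5^(5 + 1) + 3·5^3 + 3·5^2 + 3·5 + 2 (b=5); 5→6: 6^(6 + 1) + 3·6^3 + 3·6^2 + 3·6 + 2 = 280712; 280712−1 = 280711
i=4: 280711 = 6^(6 + 1) + 3·6^3 + 3·6^2 + 3·6 + 1 (b=6); 6→7: 7^(7 + 1) + 3·7^3 + 3·7^2 + 3·7 + 1 = 5765999; 5765999−1 = 5765998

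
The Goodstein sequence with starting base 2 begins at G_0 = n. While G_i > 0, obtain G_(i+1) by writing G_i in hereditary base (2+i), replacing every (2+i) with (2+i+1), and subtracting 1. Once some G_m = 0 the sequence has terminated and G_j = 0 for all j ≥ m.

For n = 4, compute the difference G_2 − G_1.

15

G_0 = 4. HB_2(4) = 2^2. Bump = 27. G_1 = 26.
G_1 = 26. HB_3(26) = 2·3^2 + 2·3 + 2. Bump = 42. G_2 = 41.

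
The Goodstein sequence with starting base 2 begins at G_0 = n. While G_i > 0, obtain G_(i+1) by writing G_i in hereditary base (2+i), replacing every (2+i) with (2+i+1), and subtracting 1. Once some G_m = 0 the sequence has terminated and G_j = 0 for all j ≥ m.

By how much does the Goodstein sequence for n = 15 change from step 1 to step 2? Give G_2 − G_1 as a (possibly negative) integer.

step 0: 15 = 2^(2 + 1) + 2^2 + 2 + 1; sub 3 for 2: 3^(3 + 1) + 3^3 + 3 + 1; = 112; G_1 = 112−1 = 111
step 1: 111 = 3^(3 + 1) + 3^3 + 3; sub 4 for 3: 4^(4 + 1) + 4^4 + 4; = 1284; G_2 = 1284−1 = 1283

1172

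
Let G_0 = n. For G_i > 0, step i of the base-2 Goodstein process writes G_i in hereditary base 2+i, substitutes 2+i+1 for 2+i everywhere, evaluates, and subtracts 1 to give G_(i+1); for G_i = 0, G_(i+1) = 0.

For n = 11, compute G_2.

11 —HB2→ 2^(2 + 1) + 2 + 1 —bump→ 3^(3 + 1) + 3 + 1 = 85 —(−1)→ 84
84 —HB3→ 3^(3 + 1) + 3 —bump→ 4^(4 + 1) + 4 = 1028 —(−1)→ 1027
1027 —HB4→ 4^(4 + 1) + 3 —bump→ 5^(5 + 1) + 3 = 15628 —(−1)→ 15627

1027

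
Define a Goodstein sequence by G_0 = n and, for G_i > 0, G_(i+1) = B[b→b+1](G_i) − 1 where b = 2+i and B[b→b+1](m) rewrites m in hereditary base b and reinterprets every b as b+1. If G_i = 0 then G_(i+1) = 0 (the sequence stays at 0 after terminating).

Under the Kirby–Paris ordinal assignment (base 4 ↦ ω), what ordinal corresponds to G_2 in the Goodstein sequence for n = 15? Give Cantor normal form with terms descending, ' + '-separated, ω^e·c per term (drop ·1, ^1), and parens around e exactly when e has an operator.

ω^(ω + 1) + ω^ω + 3

(0) 15|_2 = 2^(2 + 1) + 2^2 + 2 + 1 ↦ 3^(3 + 1) + 3^3 + 3 + 1|_3 = 112 ⇒ 111
(1) 111|_3 = 3^(3 + 1) + 3^3 + 3 ↦ 4^(4 + 1) + 4^4 + 4|_4 = 1284 ⇒ 1283
(2) 1283|_4 = 4^(4 + 1) + 4^4 + 3 ↦ 5^(5 + 1) + 5^5 + 3|_5 = 18753 ⇒ 18752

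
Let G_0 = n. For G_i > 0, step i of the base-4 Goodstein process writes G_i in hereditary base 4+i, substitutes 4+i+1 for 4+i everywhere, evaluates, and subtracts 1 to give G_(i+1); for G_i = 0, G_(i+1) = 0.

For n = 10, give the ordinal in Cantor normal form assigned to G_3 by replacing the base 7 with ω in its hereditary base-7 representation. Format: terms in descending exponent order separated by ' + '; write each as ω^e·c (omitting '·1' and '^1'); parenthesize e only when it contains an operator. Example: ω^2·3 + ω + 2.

step 0: 10 = 2·4 + 2; sub 5 for 4: 2·5 + 2; = 12; G_1 = 12−1 = 11
step 1: 11 = 2·5 + 1; sub 6 for 5: 2·6 + 1; = 13; G_2 = 13−1 = 12
step 2: 12 = 2·6; sub 7 for 6: 2·7; = 14; G_3 = 14−1 = 13

ω + 6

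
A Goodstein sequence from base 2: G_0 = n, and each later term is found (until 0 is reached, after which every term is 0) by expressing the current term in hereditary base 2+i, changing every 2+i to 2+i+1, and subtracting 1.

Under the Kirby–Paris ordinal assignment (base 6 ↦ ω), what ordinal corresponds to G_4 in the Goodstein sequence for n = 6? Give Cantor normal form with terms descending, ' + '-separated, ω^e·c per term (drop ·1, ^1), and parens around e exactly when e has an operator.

G_0=6  [base 2] 2^2 + 2  →[2↦3]→  3^3 + 3 = 30  −1 ⇒ G_1=29
G_1=29  [base 3] 3^3 + 2  →[3↦4]→  4^4 + 2 = 258  −1 ⇒ G_2=257
G_2=257  [base 4] 4^4 + 1  →[4↦5]→  5^5 + 1 = 3126  −1 ⇒ G_3=3125
G_3=3125  [base 5] 5^5  →[5↦6]→  6^6 = 46656  −1 ⇒ G_4=46655
G_4=46655  [base 6] 5·6^5 + 5·6^4 + 5·6^3 + 5·6^2 + 5·6 + 5  →[6↦7]→  5·7^5 + 5·7^4 + 5·7^3 + 5·7^2 + 5·7 + 5 = 98040  −1 ⇒ G_5=98039

ω^5·5 + ω^4·5 + ω^3·5 + ω^2·5 + ω·5 + 5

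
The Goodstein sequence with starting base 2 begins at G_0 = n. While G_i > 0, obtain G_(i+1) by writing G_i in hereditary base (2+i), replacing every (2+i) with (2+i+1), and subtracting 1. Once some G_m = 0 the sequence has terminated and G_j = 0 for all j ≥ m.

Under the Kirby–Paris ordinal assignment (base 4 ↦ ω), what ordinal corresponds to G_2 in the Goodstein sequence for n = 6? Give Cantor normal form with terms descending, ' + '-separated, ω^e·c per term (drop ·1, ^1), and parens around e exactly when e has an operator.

ω^ω + 1

G_0=6  [base 2] 2^2 + 2  →[2↦3]→  3^3 + 3 = 30  −1 ⇒ G_1=29
G_1=29  [base 3] 3^3 + 2  →[3↦4]→  4^4 + 2 = 258  −1 ⇒ G_2=257
G_2=257  [base 4] 4^4 + 1  →[4↦5]→  5^5 + 1 = 3126  −1 ⇒ G_3=3125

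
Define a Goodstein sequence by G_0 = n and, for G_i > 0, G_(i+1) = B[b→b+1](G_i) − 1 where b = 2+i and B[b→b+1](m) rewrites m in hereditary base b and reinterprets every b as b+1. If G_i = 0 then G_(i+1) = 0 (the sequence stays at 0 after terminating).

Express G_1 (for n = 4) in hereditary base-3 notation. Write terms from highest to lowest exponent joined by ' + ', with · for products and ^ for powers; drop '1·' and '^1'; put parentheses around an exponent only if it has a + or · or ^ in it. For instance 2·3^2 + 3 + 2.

4 —HB2→ 2^2 —bump→ 3^3 = 27 —(−1)→ 26
26 —HB3→ 2·3^2 + 2·3 + 2 —bump→ 2·4^2 + 2·4 + 2 = 42 —(−1)→ 41

2·3^2 + 2·3 + 2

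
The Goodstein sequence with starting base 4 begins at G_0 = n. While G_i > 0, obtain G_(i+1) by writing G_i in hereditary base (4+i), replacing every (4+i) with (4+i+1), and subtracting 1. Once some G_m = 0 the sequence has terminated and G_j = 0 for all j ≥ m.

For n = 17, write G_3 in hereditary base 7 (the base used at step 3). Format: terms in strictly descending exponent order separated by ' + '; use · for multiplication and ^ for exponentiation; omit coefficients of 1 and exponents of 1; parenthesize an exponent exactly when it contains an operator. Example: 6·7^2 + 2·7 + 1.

G_0 = 17. HB_4(17) = 4^2 + 1. Bump = 26. G_1 = 25.
G_1 = 25. HB_5(25) = 5^2. Bump = 36. G_2 = 35.
G_2 = 35. HB_6(35) = 5·6 + 5. Bump = 40. G_3 = 39.

5·7 + 4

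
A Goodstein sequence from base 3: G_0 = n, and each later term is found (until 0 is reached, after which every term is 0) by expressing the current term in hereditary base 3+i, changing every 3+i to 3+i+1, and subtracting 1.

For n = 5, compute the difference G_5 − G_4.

G_0 = 5. HB_3(5) = 3 + 2. Bump = 6. G_1 = 5.
G_1 = 5. HB_4(5) = 4 + 1. Bump = 6. G_2 = 5.
G_2 = 5. HB_5(5) = 5. Bump = 6. G_3 = 5.
G_3 = 5. HB_6(5) = 5. Bump = 5. G_4 = 4.
G_4 = 4. HB_7(4) = 4. Bump = 4. G_5 = 3.

-1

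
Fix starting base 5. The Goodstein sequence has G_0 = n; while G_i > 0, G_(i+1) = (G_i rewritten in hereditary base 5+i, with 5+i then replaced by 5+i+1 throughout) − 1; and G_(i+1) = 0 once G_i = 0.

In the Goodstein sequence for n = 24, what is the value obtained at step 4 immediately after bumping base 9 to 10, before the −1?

[0] 24 ≡ 4·5 + 4 (base 5). Lift 6: 28. −1: 27.
[1] 27 ≡ 4·6 + 3 (base 6). Lift 7: 31. −1: 30.
[2] 30 ≡ 4·7 + 2 (base 7). Lift 8: 34. −1: 33.
[3] 33 ≡ 4·8 + 1 (base 8). Lift 9: 37. −1: 36.
[4] 36 ≡ 4·9 (base 9). Lift 10: 40. −1: 39.

40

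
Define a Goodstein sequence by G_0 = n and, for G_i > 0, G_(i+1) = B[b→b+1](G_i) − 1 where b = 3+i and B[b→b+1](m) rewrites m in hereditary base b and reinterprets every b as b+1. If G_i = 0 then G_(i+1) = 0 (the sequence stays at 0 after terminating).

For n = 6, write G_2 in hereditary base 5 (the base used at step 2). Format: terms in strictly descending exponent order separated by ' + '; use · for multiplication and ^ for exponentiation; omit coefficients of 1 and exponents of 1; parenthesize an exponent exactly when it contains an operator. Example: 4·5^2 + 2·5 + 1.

(0) 6|_3 = 2·3 ↦ 2·4|_4 = 8 ⇒ 7
(1) 7|_4 = 4 + 3 ↦ 5 + 3|_5 = 8 ⇒ 7

5 + 2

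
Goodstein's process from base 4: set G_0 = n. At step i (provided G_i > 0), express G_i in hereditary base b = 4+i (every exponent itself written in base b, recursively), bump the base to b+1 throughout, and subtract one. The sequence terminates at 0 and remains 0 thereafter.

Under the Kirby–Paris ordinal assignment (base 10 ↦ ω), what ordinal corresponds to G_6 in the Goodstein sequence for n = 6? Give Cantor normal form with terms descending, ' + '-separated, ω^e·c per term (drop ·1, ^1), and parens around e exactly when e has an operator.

step 0: 6 = 4 + 2; sub 5 for 4: 5 + 2; = 7; G_1 = 7−1 = 6
step 1: 6 = 5 + 1; sub 6 for 5: 6 + 1; = 7; G_2 = 7−1 = 6
step 2: 6 = 6; sub 7 for 6: 7; = 7; G_3 = 7−1 = 6
step 3: 6 = 6; sub 8 for 7: 6; = 6; G_4 = 6−1 = 5
step 4: 5 = 5; sub 9 for 8: 5; = 5; G_5 = 5−1 = 4
step 5: 4 = 4; sub 10 for 9: 4; = 4; G_6 = 4−1 = 3
step 6: 3 = 3; sub 11 for 10: 3; = 3; G_7 = 3−1 = 2

3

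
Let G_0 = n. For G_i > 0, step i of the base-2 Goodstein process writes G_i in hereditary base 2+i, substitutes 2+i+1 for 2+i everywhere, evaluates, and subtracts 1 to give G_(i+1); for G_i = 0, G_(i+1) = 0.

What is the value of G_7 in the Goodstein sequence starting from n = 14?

3487116548

G_0 = 14. HB_2(14) = 2^(2 + 1) + 2^2 + 2. Bump = 111. G_1 = 110.
G_1 = 110. HB_3(110) = 3^(3 + 1) + 3^3 + 2. Bump = 1282. G_2 = 1281.
G_2 = 1281. HB_4(1281) = 4^(4 + 1) + 4^4 + 1. Bump = 18751. G_3 = 18750.
G_3 = 18750. HB_5(18750) = 5^(5 + 1) + 5^5. Bump = 326592. G_4 = 326591.
G_4 = 326591. HB_6(326591) = 6^(6 + 1) + 5·6^5 + 5·6^4 + 5·6^3 + 5·6^2 + 5·6 + 5. Bump = 5862841. G_5 = 5862840.
G_5 = 5862840. HB_7(5862840) = 7^(7 + 1) + 5·7^5 + 5·7^4 + 5·7^3 + 5·7^2 + 5·7 + 4. Bump = 134404972. G_6 = 134404971.
G_6 = 134404971. HB_8(134404971) = 8^(8 + 1) + 5·8^5 + 5·8^4 + 5·8^3 + 5·8^2 + 5·8 + 3. Bump = 3487116549. G_7 = 3487116548.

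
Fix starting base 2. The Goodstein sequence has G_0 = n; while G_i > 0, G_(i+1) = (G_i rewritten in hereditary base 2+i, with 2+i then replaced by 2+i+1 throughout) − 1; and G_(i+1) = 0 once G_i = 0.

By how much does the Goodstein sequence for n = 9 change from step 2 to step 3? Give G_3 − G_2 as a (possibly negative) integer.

base 2: 9 = 2^(2 + 1) + 1; at 3: 3^(3 + 1) + 1 = 82; next = 81
base 3: 81 = 3^(3 + 1); at 4: 4^(4 + 1) = 1024; next = 1023
base 4: 1023 = 3·4^4 + 3·4^3 + 3·4^2 + 3·4 + 3; at 5: 3·5^5 + 3·5^3 + 3·5^2 + 3·5 + 3 = 9843; next = 9842

8819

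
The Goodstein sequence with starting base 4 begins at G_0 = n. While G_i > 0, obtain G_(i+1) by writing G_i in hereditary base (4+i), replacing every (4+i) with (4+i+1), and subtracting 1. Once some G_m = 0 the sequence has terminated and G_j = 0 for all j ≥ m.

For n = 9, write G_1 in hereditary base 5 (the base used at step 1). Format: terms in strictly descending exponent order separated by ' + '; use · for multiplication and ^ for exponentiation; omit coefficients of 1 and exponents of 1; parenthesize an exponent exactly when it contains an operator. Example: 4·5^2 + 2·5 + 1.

2·5

9 —HB4→ 2·4 + 1 —bump→ 2·5 + 1 = 11 —(−1)→ 10
10 —HB5→ 2·5 —bump→ 2·6 = 12 —(−1)→ 11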